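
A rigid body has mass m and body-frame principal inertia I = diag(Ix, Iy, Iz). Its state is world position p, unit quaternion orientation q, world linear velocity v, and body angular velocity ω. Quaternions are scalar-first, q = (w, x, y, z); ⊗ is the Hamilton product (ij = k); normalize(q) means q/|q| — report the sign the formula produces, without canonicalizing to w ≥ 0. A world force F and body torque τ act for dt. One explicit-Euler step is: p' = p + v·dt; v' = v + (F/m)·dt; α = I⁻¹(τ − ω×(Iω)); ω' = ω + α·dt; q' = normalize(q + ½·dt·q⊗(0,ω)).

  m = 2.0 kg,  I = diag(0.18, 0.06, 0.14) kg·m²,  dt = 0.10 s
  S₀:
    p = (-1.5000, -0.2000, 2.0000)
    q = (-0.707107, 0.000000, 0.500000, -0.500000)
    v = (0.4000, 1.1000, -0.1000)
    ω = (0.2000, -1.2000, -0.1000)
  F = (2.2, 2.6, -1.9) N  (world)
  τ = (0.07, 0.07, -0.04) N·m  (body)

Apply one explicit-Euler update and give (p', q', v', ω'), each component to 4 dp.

p' = (-1.4600, -0.0900, 1.9900)
q' = (-0.6783, -0.0395, 0.5364, -0.5005)
v' = (0.5100, 1.2300, -0.1950)
ω' = (0.2336, -1.0820, -0.1491)

(τ − ω×Iω)/I = (0.3356, 1.1800, -0.4914)
ω' = ω + α·dt = (0.2336, -1.0820, -0.1491)
2q̇ = q⊗(0,ω) = (0.5500000, -0.7914214, 0.7485284, -0.0292893)
q + ½dt·q⊗(0,ω), renormalized = (-0.6783, -0.0395, 0.5364, -0.5005)
new position p' = (-1.4600, -0.0900, 1.9900)
v' = v + a·dt = (0.5100, 1.2300, -0.1950)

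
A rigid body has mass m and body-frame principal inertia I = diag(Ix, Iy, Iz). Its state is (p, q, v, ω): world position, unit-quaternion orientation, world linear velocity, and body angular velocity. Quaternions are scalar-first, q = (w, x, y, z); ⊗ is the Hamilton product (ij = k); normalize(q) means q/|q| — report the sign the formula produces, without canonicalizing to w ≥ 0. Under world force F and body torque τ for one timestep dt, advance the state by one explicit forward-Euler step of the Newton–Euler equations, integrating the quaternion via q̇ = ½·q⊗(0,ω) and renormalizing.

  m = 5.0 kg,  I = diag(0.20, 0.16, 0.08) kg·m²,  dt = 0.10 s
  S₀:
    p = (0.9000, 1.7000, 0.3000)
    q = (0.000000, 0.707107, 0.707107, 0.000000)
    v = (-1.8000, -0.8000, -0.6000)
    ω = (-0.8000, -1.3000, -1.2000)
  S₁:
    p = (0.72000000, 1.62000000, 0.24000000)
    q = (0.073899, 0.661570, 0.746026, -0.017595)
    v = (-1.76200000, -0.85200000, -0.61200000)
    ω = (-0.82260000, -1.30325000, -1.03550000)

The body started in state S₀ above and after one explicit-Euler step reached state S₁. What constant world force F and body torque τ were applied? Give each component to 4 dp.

velocity change Δv = (0.03800000, -0.05200000, -0.01200000)
m·(v₁−v₀)/dt = (1.9000, -2.6000, -0.6000)
ω₁ − ω₀ = (-0.02260000, -0.00325000, 0.16450000)
I·α + gyro = (-0.1700, 0.1100, 0.0900)

F = (1.9000, -2.6000, -0.6000)
τ = (-0.1700, 0.1100, 0.0900)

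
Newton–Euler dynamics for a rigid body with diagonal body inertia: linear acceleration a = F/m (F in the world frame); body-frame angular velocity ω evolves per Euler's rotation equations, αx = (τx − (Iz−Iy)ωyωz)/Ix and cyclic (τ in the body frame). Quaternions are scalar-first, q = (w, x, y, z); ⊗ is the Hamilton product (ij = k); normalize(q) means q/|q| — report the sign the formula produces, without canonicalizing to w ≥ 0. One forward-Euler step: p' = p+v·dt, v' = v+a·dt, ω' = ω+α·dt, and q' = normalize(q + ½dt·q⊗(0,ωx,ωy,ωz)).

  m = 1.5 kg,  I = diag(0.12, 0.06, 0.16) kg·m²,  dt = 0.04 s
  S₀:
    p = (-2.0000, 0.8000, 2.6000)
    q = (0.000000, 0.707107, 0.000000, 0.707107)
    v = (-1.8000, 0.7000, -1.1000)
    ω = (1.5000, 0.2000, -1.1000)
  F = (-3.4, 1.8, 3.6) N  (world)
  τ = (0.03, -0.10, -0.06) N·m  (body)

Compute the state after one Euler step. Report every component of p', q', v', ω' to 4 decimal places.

ω×(Iω) gyroscopic = (-0.0220, 0.0660, -0.0180)
(τ − ω×Iω)/I = (0.4333, -2.7667, -0.2625)
new body rate ω' = (1.5173, 0.0893, -1.1105)
2q̇ = q⊗(0,ω) = (-0.2828428, -0.1414214, 1.8384782, 0.1414214)
q' = normalize(q + ½dt·q⊗(0,ω)) = (-0.0057, 0.7038, 0.0367, 0.7094)
new position p' = (-2.0720, 0.8280, 2.5560)
v + (F/m)dt = (-1.8907, 0.7480, -1.0040)

p' = (-2.0720, 0.8280, 2.5560)
q' = (-0.0057, 0.7038, 0.0367, 0.7094)
v' = (-1.8907, 0.7480, -1.0040)
ω' = (1.5173, 0.0893, -1.1105)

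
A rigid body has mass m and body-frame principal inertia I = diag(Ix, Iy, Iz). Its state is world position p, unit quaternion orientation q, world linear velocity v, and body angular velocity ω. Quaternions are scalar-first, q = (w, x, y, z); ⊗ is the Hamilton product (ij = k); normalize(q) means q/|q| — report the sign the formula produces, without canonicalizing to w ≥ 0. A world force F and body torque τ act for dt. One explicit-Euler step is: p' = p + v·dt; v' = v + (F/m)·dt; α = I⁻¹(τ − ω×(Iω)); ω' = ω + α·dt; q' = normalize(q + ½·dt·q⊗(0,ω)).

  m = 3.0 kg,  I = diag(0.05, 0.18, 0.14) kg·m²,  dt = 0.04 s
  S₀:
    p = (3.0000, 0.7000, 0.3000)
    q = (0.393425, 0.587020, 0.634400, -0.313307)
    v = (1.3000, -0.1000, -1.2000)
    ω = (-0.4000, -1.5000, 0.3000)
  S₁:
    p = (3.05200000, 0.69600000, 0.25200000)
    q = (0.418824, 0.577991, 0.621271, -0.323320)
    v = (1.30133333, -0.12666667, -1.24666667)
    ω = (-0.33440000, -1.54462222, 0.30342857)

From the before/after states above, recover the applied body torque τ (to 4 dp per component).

ω₁ − ω₀ = (0.06560000, -0.04462222, 0.00342857)
τ = I·(Δω/dt) + ω₀×(Iω₀) = (0.1000, -0.1900, 0.0900)

τ = (0.1000, -0.1900, 0.0900)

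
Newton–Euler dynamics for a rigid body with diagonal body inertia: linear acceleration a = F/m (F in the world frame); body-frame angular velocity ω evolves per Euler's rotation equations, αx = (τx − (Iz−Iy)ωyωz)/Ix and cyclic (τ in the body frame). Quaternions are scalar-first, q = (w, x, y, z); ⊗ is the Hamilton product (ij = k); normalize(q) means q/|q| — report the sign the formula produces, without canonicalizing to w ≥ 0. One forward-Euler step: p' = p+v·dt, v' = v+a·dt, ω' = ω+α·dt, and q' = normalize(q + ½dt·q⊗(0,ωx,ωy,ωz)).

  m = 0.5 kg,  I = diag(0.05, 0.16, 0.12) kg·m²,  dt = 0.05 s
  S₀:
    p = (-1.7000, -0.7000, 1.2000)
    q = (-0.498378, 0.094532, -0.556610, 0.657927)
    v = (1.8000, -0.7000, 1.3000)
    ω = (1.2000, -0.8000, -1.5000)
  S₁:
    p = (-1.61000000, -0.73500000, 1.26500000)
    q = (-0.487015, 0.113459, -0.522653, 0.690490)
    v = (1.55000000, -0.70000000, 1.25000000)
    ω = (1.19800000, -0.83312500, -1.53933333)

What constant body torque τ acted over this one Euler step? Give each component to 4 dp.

τ = (-0.0500, 0.0200, -0.2000)

Δω = ω₁−ω₀ = (-0.00200000, -0.03312500, -0.03933333)
I·α + gyro = (-0.0500, 0.0200, -0.2000)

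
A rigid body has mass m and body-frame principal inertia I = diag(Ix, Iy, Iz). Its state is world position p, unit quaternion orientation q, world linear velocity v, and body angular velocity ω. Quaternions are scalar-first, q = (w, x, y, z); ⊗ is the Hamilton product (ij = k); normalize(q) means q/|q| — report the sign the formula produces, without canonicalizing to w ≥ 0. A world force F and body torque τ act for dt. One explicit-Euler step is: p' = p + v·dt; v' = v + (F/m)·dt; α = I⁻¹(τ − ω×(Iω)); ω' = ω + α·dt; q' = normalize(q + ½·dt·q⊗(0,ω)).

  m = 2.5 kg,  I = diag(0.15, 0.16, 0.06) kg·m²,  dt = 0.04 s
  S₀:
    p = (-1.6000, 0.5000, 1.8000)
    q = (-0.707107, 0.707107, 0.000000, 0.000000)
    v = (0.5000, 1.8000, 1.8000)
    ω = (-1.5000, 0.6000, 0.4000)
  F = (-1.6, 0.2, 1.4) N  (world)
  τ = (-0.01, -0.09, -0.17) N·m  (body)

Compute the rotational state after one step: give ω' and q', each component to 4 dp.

ω' = (-1.4963, 0.5910, 0.2927)
q' = (-0.6855, 0.7279, -0.0141, 0.0028)

(τ − ω×Iω)/I = (0.0933, -0.2250, -2.6833)
ω' = ω + α·dt = (-1.4963, 0.5910, 0.2927)
2q̇ = q⊗(0,ω) = (1.0606605, 1.0606605, -0.7071070, 0.1414214)
q + ½dt·q⊗(0,ω), renormalized = (-0.6855, 0.7279, -0.0141, 0.0028)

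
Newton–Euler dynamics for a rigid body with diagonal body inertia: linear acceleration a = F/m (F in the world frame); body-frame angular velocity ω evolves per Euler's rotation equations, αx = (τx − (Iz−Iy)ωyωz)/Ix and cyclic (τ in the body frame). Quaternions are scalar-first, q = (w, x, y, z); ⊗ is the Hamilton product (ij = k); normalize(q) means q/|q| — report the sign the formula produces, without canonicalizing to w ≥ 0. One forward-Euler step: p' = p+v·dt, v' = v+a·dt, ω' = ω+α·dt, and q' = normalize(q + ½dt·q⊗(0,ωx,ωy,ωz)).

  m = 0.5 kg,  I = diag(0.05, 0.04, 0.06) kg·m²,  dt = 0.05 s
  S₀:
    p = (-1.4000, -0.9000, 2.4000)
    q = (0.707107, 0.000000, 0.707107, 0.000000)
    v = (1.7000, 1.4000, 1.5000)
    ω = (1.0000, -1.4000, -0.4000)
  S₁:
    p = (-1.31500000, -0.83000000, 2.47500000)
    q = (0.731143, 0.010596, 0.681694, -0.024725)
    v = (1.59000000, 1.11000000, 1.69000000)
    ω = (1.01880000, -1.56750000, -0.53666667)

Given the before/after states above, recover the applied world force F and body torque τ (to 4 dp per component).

v₁ − v₀ = (-0.11000000, -0.29000000, 0.19000000)
m·(v₁−v₀)/dt = (-1.1000, -2.9000, 1.9000)
ω₁ − ω₀ = (0.01880000, -0.16750000, -0.13666667)
gyro term ω₀×Iω₀ = (0.0112, 0.0040, 0.0140)
applied torque τ = (0.0300, -0.1300, -0.1500)

F = (-1.1000, -2.9000, 1.9000)
τ = (0.0300, -0.1300, -0.1500)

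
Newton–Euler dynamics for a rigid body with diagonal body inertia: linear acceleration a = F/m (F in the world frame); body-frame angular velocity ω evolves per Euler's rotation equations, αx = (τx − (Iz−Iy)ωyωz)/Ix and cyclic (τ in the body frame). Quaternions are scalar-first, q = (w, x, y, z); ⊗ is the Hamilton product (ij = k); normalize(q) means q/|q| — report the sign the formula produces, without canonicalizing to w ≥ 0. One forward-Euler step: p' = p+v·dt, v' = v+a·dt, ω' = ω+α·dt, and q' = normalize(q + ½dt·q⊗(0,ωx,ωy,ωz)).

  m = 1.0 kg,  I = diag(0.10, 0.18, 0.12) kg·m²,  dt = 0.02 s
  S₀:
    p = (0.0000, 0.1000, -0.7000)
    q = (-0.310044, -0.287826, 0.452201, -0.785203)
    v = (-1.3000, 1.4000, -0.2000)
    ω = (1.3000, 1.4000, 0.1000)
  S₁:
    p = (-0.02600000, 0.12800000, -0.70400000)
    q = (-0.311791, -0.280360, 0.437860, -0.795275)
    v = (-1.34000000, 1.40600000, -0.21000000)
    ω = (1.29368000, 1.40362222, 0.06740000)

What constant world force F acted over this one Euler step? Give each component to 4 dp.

v₁ − v₀ = (-0.04000000, 0.00600000, -0.01000000)
applied force F = (-2.0000, 0.3000, -0.5000)

F = (-2.0000, 0.3000, -0.5000)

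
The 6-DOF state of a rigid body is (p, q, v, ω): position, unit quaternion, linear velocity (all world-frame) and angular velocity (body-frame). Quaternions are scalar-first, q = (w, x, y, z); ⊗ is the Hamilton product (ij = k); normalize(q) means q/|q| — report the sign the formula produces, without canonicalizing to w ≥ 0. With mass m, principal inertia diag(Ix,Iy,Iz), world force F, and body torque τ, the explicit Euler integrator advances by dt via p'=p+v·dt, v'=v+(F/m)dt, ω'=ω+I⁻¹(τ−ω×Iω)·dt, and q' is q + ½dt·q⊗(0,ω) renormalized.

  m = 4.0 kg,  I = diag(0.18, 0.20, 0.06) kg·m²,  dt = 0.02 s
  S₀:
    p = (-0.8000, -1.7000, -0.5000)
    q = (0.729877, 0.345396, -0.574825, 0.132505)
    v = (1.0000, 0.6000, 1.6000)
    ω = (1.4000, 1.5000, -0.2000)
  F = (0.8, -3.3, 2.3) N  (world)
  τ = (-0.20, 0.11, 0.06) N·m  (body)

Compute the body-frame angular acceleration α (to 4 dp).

α = (-1.3444, 0.7180, 0.3000)

ω×(Iω) gyroscopic = (0.0420, -0.0336, 0.0420)
angular accel α = (-1.3444, 0.7180, 0.3000)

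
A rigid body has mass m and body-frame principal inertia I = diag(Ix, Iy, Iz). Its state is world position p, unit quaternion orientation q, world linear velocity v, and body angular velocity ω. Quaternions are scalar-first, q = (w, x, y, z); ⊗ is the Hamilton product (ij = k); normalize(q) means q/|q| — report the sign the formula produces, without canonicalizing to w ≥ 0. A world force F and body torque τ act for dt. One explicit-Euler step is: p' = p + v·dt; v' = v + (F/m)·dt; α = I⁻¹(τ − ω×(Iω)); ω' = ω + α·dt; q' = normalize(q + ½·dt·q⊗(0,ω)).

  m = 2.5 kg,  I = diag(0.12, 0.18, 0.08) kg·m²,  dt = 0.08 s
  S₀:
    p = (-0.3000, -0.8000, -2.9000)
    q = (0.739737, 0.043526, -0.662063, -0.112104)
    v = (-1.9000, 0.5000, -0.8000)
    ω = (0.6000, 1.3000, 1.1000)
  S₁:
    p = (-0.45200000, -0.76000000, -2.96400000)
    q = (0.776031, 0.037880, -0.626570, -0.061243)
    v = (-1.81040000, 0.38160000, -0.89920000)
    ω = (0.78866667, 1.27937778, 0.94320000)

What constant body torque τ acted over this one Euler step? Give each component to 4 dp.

ω₁ − ω₀ = (0.18866667, -0.02062222, -0.15680000)
ω₀×(Iω₀) = (-0.1430, 0.0264, 0.0468)
τ = I·(Δω/dt) + ω₀×(Iω₀) = (0.1400, -0.0200, -0.1100)

τ = (0.1400, -0.0200, -0.1100)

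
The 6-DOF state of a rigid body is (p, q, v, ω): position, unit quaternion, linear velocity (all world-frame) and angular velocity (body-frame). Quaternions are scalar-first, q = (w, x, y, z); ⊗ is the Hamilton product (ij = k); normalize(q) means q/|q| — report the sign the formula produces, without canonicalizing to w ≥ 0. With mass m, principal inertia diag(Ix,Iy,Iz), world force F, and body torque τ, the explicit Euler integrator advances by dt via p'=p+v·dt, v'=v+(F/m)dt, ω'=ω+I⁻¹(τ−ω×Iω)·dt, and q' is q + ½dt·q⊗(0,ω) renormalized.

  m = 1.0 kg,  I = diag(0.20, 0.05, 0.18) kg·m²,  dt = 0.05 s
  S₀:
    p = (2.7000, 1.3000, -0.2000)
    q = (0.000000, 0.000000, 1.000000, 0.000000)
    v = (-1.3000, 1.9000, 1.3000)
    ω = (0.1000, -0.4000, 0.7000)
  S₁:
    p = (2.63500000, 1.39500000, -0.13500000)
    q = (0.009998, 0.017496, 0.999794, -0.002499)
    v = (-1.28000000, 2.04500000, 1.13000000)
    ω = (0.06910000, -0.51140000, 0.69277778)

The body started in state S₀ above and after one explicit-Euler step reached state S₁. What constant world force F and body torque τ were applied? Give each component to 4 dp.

Δv = v₁−v₀ = (0.02000000, 0.14500000, -0.17000000)
applied force F = (0.4000, 2.9000, -3.4000)
rate change Δω = (-0.03090000, -0.11140000, -0.00722222)
gyro term ω₀×Iω₀ = (-0.0364, 0.0014, 0.0060)
I·α + gyro = (-0.1600, -0.1100, -0.0200)

F = (0.4000, 2.9000, -3.4000)
τ = (-0.1600, -0.1100, -0.0200)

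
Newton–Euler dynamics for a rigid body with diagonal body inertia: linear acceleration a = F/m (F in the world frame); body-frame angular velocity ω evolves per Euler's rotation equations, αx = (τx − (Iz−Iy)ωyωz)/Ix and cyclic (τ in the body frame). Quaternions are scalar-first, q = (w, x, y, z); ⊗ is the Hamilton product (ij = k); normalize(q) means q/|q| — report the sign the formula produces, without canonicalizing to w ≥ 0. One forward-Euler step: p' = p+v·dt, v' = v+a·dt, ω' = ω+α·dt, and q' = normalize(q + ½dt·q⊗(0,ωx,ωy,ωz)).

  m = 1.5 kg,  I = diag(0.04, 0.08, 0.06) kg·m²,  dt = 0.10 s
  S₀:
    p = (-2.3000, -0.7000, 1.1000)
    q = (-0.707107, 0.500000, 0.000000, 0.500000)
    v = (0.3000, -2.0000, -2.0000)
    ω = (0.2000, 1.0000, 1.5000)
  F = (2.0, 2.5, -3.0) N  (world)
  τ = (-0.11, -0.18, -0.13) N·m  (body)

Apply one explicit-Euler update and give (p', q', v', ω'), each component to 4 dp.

p' = (-2.2700, -0.9000, 0.9000)
q' = (-0.7465, 0.4660, -0.0676, 0.4700)
v' = (0.4333, -1.8333, -2.2000)
ω' = (0.0000, 0.7825, 1.2700)

a = F/m = (1.3333, 1.6667, -2.0000)
p + v·dt = (-2.2700, -0.9000, 0.9000)
v' = v + a·dt = (0.4333, -1.8333, -2.2000)
ω×(Iω) gyroscopic = (-0.0300, -0.0060, 0.0080)
(τ − ω×Iω)/I = (-2.0000, -2.1750, -2.3000)
ω' = ω + α·dt = (0.0000, 0.7825, 1.2700)
q⊗(0,ω) = (-0.8500000, -0.6414214, -1.3571070, -0.5606605)
updated quaternion q' = (-0.7465, 0.4660, -0.0676, 0.4700)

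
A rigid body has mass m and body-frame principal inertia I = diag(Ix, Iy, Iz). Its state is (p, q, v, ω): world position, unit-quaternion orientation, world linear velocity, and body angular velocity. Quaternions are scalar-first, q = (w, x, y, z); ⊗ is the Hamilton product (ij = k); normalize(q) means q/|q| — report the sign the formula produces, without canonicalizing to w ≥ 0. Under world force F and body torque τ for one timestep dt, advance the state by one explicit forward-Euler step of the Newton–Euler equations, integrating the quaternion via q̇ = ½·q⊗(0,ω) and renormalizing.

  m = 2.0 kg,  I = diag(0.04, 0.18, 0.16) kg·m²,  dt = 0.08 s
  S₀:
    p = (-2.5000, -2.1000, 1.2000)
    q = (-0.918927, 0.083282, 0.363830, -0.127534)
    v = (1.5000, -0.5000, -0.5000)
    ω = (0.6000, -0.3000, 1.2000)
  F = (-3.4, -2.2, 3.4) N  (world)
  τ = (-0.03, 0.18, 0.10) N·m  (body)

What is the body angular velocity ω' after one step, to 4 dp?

gyro term ω×Iω = (0.0072, -0.0864, -0.0252)
angular accel α = (-0.9300, 1.4800, 0.7825)
new body rate ω' = (0.5256, -0.1816, 1.2626)

ω' = (0.5256, -0.1816, 1.2626)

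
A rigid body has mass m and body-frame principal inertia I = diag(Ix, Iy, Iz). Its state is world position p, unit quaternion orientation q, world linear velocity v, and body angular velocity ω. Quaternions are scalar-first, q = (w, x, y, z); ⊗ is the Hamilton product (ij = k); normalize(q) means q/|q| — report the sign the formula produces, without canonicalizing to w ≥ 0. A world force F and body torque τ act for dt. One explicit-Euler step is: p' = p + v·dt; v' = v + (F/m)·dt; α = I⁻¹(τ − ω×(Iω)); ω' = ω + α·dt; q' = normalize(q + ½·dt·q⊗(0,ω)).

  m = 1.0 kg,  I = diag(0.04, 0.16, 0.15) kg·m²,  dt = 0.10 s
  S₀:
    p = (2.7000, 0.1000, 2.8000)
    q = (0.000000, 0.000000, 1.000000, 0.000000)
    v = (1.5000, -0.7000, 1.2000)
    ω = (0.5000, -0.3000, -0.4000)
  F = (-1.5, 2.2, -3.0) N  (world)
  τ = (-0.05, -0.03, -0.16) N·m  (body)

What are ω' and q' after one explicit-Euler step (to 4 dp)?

ω×(Iω) gyroscopic = (-0.0012, 0.0220, -0.0180)
angular accel α = (-1.2200, -0.3250, -0.9467)
new body rate ω' = (0.3780, -0.3325, -0.4947)
2q̇ = q⊗(0,ω) = (0.3000000, -0.4000000, 0.0000000, -0.5000000)
updated quaternion q' = (0.0150, -0.0200, 0.9994, -0.0250)

ω' = (0.3780, -0.3325, -0.4947)
q' = (0.0150, -0.0200, 0.9994, -0.0250)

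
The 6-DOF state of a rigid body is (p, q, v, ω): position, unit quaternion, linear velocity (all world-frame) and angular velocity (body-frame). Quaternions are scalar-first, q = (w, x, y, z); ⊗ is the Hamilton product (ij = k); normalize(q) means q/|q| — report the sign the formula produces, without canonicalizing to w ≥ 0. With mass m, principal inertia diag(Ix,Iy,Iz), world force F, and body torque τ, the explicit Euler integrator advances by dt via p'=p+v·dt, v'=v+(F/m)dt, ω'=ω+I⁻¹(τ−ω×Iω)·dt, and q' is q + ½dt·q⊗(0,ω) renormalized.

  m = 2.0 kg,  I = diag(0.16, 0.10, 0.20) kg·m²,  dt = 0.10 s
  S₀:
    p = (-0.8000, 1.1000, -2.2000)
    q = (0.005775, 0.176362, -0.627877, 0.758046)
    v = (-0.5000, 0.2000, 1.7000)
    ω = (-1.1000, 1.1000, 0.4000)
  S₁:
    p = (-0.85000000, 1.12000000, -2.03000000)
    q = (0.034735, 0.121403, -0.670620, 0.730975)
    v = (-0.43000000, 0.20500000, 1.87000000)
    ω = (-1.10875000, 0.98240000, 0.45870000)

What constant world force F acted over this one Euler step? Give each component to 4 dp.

F = (1.4000, 0.1000, 3.4000)

velocity change Δv = (0.07000000, 0.00500000, 0.17000000)
m·(v₁−v₀)/dt = (1.4000, 0.1000, 3.4000)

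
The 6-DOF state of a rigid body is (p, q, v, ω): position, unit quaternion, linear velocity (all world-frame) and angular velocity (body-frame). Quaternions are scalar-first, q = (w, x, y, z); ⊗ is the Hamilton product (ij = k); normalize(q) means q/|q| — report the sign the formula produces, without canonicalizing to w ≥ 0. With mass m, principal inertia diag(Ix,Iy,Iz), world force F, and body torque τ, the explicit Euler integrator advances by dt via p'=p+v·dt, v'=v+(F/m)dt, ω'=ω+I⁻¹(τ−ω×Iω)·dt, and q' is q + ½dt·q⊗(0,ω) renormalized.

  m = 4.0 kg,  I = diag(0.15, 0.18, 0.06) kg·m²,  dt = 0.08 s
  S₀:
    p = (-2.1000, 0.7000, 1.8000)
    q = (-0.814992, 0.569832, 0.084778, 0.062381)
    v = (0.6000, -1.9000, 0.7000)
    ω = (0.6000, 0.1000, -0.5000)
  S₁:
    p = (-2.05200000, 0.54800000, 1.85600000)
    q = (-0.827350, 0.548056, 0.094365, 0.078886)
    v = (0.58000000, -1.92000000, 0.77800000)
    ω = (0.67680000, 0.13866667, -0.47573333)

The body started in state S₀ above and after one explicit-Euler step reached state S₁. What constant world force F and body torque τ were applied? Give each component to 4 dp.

rate change Δω = (0.07680000, 0.03866667, 0.02426667)
ω₀×(Iω₀) = (0.0060, -0.0270, 0.0018)
τ = I·(Δω/dt) + ω₀×(Iω₀) = (0.1500, 0.0600, 0.0200)
Δv = v₁−v₀ = (-0.02000000, -0.02000000, 0.07800000)
applied force F = (-1.0000, -1.0000, 3.9000)

F = (-1.0000, -1.0000, 3.9000)
τ = (0.1500, 0.0600, 0.0200)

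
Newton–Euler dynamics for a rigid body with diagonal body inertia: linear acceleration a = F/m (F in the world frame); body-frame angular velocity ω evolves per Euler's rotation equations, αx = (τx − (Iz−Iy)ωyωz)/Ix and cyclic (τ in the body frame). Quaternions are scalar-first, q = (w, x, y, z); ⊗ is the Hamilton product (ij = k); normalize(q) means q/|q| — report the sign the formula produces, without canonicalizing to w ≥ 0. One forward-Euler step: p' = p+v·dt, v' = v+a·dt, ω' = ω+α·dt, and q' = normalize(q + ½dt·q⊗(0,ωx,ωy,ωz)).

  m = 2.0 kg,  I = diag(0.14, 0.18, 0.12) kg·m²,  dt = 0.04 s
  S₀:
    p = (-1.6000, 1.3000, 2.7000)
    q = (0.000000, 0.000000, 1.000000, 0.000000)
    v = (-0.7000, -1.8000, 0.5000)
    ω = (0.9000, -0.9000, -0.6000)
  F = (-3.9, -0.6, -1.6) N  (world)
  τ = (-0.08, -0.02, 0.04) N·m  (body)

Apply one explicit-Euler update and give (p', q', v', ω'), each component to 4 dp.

angular accel α = (-0.3400, -0.0511, 0.6033)
new body rate ω' = (0.8864, -0.9020, -0.5759)
2q̇ = q⊗(0,ω) = (0.9000000, -0.6000000, 0.0000000, -0.9000000)
q' = normalize(q + ½dt·q⊗(0,ω)) = (0.0180, -0.0120, 0.9996, -0.0180)
p' = p + v·dt = (-1.6280, 1.2280, 2.7200)
v' = v + a·dt = (-0.7780, -1.8120, 0.4680)

p' = (-1.6280, 1.2280, 2.7200)
q' = (0.0180, -0.0120, 0.9996, -0.0180)
v' = (-0.7780, -1.8120, 0.4680)
ω' = (0.8864, -0.9020, -0.5759)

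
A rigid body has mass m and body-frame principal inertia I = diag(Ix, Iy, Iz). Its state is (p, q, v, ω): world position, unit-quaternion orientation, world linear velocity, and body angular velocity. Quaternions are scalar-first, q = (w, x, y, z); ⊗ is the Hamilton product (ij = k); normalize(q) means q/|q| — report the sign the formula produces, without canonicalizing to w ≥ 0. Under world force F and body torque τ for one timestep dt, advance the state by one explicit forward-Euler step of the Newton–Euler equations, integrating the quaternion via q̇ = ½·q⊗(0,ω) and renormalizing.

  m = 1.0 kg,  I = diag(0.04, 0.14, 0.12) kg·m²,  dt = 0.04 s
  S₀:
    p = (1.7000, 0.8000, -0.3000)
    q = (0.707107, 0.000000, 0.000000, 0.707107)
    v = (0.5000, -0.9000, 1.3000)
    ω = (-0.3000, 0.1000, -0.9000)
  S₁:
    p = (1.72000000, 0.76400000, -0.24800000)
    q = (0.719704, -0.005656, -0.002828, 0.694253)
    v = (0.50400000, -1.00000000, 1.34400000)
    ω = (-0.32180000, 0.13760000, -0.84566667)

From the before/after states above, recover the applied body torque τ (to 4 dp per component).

ω₁ − ω₀ = (-0.02180000, 0.03760000, 0.05433333)
gyro term ω₀×Iω₀ = (0.0018, -0.0216, -0.0030)
τ = I·(Δω/dt) + ω₀×(Iω₀) = (-0.0200, 0.1100, 0.1600)

τ = (-0.0200, 0.1100, 0.1600)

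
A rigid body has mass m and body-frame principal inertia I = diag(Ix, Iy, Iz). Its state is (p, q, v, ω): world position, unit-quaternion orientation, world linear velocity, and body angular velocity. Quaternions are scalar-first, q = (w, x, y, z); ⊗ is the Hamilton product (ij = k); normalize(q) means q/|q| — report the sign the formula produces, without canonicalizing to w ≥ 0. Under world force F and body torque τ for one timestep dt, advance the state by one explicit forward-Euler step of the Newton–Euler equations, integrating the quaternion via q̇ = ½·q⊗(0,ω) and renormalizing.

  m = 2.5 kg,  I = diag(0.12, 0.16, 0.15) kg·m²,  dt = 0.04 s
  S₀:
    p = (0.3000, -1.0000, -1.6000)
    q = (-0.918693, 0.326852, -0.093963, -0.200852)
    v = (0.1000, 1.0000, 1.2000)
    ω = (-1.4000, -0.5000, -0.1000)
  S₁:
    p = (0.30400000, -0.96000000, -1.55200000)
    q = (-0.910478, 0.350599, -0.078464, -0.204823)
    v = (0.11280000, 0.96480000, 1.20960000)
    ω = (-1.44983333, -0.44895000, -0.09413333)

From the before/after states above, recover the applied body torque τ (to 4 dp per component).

τ = (-0.1500, 0.2000, 0.0500)

Δω = ω₁−ω₀ = (-0.04983333, 0.05105000, 0.00586667)
I·α + gyro = (-0.1500, 0.2000, 0.0500)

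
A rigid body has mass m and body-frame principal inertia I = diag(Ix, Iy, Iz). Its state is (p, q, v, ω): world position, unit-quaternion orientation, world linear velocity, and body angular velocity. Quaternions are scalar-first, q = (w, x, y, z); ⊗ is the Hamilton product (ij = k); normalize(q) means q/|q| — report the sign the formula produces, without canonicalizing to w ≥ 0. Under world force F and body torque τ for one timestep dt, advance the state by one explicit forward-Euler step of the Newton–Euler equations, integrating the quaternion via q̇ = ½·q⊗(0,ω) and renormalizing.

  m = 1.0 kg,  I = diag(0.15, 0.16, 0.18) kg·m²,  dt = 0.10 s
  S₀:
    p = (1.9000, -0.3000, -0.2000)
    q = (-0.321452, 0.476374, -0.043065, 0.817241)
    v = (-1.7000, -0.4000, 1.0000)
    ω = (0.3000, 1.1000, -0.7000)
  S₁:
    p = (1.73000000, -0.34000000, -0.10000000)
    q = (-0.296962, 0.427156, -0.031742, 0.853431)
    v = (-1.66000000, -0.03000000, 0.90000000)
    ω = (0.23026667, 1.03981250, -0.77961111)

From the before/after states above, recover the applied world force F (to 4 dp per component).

v₁ − v₀ = (0.04000000, 0.37000000, -0.10000000)
F = m·Δv/dt = (0.4000, 3.7000, -1.0000)

F = (0.4000, 3.7000, -1.0000)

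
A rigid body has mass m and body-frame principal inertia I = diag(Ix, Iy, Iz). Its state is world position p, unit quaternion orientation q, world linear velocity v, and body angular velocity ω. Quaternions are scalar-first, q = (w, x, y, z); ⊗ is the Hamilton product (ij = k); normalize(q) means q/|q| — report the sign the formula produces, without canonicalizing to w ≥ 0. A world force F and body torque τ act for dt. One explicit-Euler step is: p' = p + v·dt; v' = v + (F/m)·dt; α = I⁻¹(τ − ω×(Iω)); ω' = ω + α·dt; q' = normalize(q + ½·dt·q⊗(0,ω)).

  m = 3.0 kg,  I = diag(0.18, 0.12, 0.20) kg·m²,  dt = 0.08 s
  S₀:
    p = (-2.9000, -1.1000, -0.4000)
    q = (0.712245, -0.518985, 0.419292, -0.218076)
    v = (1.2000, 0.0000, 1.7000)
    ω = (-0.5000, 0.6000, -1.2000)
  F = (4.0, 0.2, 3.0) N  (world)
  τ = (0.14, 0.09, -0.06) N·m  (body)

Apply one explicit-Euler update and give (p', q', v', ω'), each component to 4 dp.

ω×(Iω) gyroscopic = (-0.0576, -0.0120, 0.0180)
angular accel α = (1.0978, 0.8500, -0.3900)
ω + α·dt = (-0.4122, 0.6680, -1.2312)
2q̇ = q⊗(0,ω) = (-0.7727589, -0.7284273, -0.0863970, -0.9564390)
q + ½dt·q⊗(0,ω), renormalized = (0.6802, -0.5472, 0.4152, -0.2559)
a = (1.3333, 0.0667, 1.0000)
p + v·dt = (-2.8040, -1.1000, -0.2640)
v + (F/m)dt = (1.3067, 0.0053, 1.7800)

p' = (-2.8040, -1.1000, -0.2640)
q' = (0.6802, -0.5472, 0.4152, -0.2559)
v' = (1.3067, 0.0053, 1.7800)
ω' = (-0.4122, 0.6680, -1.2312)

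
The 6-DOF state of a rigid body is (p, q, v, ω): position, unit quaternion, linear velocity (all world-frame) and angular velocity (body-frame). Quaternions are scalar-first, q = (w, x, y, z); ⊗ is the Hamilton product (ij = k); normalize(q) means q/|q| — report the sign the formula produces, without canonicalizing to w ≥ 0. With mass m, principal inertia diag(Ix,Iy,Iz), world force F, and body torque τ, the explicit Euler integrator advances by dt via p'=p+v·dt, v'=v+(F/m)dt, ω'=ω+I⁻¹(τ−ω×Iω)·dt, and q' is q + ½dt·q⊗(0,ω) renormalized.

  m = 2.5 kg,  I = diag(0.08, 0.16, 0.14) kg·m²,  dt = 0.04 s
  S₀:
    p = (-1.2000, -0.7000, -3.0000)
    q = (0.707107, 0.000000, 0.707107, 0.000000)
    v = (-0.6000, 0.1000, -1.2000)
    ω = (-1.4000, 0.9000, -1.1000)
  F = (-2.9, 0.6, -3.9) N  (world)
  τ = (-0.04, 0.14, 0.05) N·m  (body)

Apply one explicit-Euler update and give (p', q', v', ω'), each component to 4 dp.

gyro term ω×Iω = (0.0198, -0.0924, -0.1008)
angular accel α = (-0.7475, 1.4525, 1.0771)
new body rate ω' = (-1.4299, 0.9581, -1.0569)
2q̇ = q⊗(0,ω) = (-0.6363963, -1.7677675, 0.6363963, 0.2121321)
q + ½dt·q⊗(0,ω), renormalized = (0.6938, -0.0353, 0.7193, 0.0042)
a = (-1.1600, 0.2400, -1.5600)
new position p' = (-1.2240, -0.6960, -3.0480)
v' = v + a·dt = (-0.6464, 0.1096, -1.2624)

p' = (-1.2240, -0.6960, -3.0480)
q' = (0.6938, -0.0353, 0.7193, 0.0042)
v' = (-0.6464, 0.1096, -1.2624)
ω' = (-1.4299, 0.9581, -1.0569)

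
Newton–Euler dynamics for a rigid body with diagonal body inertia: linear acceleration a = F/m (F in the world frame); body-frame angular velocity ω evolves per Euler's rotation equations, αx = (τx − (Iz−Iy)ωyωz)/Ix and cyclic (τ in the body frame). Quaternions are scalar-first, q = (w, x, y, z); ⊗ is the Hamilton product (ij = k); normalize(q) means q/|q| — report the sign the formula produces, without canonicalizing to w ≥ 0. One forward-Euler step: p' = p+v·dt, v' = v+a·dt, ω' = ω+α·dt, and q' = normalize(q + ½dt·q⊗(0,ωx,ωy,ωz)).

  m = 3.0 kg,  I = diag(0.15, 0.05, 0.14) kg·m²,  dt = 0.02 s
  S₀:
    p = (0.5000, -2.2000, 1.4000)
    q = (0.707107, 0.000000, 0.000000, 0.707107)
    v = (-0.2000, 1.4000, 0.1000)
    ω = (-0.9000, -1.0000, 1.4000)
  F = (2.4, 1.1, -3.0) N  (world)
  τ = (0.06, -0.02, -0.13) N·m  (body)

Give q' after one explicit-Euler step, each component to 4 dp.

q⊗(0,ω) = (-0.9899498, 0.0707107, -1.3435033, 0.9899498)
q + ½dt·q⊗(0,ω), renormalized = (0.6971, 0.0007, -0.0134, 0.7169)

q' = (0.6971, 0.0007, -0.0134, 0.7169)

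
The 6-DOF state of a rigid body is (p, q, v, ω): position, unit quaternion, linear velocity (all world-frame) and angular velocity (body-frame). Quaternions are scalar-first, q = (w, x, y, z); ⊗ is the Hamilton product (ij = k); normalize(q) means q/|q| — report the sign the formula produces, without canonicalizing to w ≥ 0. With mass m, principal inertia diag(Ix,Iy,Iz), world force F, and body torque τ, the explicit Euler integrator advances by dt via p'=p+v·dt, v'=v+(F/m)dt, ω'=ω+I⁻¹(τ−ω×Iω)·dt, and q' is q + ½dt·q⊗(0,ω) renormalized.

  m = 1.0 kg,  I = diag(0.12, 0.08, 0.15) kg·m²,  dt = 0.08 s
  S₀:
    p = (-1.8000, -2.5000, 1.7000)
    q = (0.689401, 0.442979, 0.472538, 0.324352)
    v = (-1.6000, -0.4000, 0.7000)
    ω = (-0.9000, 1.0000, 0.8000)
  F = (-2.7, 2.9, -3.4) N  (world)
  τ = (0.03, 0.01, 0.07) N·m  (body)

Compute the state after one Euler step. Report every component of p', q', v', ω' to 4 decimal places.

p' = (-1.9280, -2.5320, 1.7560)
q' = (0.6747, 0.4195, 0.4733, 0.3804)
v' = (-1.8160, -0.1680, 0.4280)
ω' = (-0.9173, 0.9884, 0.8181)

ω×(Iω) gyroscopic = (0.0560, 0.0216, 0.0360)
(τ − ω×Iω)/I = (-0.2167, -0.1450, 0.2267)
ω' = ω + α·dt = (-0.9173, 0.9884, 0.8181)
2q̇ = q⊗(0,ω) = (-0.3333385, -0.5667825, 0.0431010, 1.4197840)
updated quaternion q' = (0.6747, 0.4195, 0.4733, 0.3804)
p + v·dt = (-1.9280, -2.5320, 1.7560)
v + (F/m)dt = (-1.8160, -0.1680, 0.4280)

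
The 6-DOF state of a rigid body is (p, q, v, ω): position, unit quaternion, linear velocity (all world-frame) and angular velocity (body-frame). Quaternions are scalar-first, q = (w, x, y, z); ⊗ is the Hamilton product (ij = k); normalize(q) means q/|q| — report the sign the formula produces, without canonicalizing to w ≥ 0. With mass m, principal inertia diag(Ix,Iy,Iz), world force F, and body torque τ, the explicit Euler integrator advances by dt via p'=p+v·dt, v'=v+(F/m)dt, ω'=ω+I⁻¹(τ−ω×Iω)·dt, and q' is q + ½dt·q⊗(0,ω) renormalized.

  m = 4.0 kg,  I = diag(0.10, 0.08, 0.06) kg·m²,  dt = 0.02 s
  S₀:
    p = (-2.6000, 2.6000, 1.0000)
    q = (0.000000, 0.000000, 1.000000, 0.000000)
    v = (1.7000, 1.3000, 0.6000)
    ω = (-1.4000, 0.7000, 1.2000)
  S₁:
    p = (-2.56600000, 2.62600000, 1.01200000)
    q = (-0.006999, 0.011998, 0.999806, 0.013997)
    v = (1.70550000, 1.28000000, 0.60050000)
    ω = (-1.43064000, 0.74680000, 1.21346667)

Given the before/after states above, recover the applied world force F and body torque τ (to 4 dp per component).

F = (1.1000, -4.0000, 0.1000)
τ = (-0.1700, 0.1200, 0.0600)

ω₁ − ω₀ = (-0.03064000, 0.04680000, 0.01346667)
precession coupling = (-0.0168, -0.0672, 0.0196)
τ = I·(Δω/dt) + ω₀×(Iω₀) = (-0.1700, 0.1200, 0.0600)
Δv = v₁−v₀ = (0.00550000, -0.02000000, 0.00050000)
applied force F = (1.1000, -4.0000, 0.1000)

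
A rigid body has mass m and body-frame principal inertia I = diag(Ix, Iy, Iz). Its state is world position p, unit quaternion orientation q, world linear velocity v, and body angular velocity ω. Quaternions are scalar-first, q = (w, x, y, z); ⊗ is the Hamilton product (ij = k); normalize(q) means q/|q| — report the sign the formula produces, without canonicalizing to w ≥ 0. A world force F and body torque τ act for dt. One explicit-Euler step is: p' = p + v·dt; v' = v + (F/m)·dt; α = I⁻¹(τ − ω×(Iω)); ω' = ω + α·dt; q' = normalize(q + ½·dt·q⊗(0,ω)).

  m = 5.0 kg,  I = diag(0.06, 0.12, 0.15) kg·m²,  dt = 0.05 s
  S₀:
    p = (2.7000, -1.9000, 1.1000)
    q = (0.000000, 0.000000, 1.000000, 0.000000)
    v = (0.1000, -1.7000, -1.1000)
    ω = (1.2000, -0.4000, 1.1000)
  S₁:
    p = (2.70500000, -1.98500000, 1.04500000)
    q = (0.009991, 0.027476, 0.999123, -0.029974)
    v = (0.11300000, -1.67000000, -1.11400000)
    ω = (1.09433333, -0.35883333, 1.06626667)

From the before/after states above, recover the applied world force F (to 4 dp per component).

F = (1.3000, 3.0000, -1.4000)

velocity change Δv = (0.01300000, 0.03000000, -0.01400000)
F = m·Δv/dt = (1.3000, 3.0000, -1.4000)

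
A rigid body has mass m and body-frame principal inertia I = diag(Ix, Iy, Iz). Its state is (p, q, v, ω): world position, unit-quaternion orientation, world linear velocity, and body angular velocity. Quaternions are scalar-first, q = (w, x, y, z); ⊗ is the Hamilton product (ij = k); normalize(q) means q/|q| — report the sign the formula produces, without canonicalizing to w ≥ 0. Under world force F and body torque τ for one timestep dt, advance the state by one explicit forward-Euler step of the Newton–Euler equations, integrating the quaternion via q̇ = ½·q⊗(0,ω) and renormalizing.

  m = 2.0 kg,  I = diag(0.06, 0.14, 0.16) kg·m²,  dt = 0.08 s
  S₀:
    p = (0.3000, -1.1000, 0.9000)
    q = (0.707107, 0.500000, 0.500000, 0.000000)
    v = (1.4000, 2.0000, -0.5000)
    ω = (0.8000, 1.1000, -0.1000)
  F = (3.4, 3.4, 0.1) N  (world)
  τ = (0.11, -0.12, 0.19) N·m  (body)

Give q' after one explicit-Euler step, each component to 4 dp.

Hamilton product q⊗(0,ω) = (-0.9500000, 0.5156856, 0.8278177, 0.0792893)
q' = normalize(q + ½dt·q⊗(0,ω)) = (0.6681, 0.5199, 0.5323, 0.0032)

q' = (0.6681, 0.5199, 0.5323, 0.0032)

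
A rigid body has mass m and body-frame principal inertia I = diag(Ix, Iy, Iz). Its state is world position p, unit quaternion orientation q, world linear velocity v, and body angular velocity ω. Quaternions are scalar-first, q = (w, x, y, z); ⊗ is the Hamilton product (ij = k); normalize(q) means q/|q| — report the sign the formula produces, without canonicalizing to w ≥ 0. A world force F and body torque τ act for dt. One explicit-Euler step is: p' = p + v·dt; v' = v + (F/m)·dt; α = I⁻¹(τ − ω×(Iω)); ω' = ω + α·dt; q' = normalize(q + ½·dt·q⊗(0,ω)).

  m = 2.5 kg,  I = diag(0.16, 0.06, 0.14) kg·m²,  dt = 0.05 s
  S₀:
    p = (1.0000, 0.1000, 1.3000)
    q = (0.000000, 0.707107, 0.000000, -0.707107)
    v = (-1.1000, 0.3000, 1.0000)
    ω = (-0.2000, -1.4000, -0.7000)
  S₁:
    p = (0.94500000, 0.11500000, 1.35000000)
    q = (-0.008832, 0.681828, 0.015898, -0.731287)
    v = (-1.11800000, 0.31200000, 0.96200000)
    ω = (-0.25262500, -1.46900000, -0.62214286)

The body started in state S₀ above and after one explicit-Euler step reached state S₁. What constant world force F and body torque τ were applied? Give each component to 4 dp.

Δv = v₁−v₀ = (-0.01800000, 0.01200000, -0.03800000)
m·(v₁−v₀)/dt = (-0.9000, 0.6000, -1.9000)
Δω = ω₁−ω₀ = (-0.05262500, -0.06900000, 0.07785714)
applied torque τ = (-0.0900, -0.0800, 0.1900)

F = (-0.9000, 0.6000, -1.9000)
τ = (-0.0900, -0.0800, 0.1900)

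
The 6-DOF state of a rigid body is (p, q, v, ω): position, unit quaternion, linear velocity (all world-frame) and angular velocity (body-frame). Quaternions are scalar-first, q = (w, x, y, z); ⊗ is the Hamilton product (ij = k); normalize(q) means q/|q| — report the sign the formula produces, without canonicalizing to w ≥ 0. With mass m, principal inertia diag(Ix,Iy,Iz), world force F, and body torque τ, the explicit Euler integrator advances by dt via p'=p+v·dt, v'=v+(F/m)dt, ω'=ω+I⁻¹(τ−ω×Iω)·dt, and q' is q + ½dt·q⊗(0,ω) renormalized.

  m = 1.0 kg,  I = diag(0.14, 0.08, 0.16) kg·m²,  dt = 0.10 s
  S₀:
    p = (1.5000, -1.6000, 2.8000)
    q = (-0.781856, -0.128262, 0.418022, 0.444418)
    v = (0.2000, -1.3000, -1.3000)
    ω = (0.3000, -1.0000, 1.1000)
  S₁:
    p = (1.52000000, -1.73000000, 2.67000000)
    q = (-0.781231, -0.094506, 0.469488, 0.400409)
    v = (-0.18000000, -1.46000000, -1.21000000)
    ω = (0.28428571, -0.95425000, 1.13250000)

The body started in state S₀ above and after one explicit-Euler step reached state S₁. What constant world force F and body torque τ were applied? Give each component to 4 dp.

Δv = v₁−v₀ = (-0.38000000, -0.16000000, 0.09000000)
F = m·Δv/dt = (-3.8000, -1.6000, 0.9000)
rate change Δω = (-0.01571429, 0.04575000, 0.03250000)
τ = I·(Δω/dt) + ω₀×(Iω₀) = (-0.1100, 0.0300, 0.0700)

F = (-3.8000, -1.6000, 0.9000)
τ = (-0.1100, 0.0300, 0.0700)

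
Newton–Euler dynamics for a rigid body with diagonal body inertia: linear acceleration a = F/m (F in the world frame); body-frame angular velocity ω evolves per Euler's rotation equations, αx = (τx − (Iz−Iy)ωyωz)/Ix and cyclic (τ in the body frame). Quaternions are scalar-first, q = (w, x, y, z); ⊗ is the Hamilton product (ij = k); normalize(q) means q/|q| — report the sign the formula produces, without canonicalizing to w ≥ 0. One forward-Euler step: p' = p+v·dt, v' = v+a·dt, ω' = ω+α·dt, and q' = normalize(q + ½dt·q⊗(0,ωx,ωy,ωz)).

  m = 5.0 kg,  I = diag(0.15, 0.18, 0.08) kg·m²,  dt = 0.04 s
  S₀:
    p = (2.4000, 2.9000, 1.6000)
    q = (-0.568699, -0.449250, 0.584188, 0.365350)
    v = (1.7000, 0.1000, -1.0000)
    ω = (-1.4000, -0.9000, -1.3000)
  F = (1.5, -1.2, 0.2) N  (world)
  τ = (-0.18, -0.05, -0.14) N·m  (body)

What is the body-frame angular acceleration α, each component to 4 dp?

α = (-0.4200, -0.9856, -2.2225)

ω×(Iω) gyroscopic = (-0.1170, 0.1274, 0.0378)
angular accel α = (-0.4200, -0.9856, -2.2225)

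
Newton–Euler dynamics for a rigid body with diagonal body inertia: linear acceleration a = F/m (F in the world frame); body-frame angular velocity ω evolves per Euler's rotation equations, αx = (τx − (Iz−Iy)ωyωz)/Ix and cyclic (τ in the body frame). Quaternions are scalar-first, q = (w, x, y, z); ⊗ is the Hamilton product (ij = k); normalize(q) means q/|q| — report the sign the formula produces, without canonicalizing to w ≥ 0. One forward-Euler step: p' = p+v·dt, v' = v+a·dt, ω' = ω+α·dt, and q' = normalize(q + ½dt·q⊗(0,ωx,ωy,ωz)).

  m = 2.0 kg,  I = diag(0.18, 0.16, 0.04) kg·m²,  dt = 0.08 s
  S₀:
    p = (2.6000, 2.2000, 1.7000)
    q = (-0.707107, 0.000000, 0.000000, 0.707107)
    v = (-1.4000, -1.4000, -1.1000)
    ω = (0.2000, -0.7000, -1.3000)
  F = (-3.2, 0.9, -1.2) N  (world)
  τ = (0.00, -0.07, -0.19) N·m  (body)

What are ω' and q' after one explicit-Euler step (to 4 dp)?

ω' = (0.2485, -0.7168, -1.6856)
q' = (-0.6691, 0.0141, 0.0254, 0.7426)

gyro term ω×Iω = (-0.1092, -0.0364, 0.0028)
angular accel α = (0.6067, -0.2100, -4.8200)
ω + α·dt = (0.2485, -0.7168, -1.6856)
q⊗(0,ω) = (0.9192391, 0.3535535, 0.6363963, 0.9192391)
q' = normalize(q + ½dt·q⊗(0,ω)) = (-0.6691, 0.0141, 0.0254, 0.7426)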